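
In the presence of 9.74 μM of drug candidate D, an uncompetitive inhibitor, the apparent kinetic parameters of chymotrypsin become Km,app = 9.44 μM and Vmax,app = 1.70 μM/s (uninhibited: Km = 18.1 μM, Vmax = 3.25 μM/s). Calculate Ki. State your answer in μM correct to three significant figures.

10.7 μM

Uncompetitive: Vmax,app = Vmax/α (and Km,app = Km/α) with α = 1 + [I]/Ki.
α = Vmax/Vmax,app = 3.25/1.70 = 1.912.
Since α = 1 + [I]/Ki, [I]/Ki = 1.912 − 1 = 0.9118 and Ki = 9.74/0.9118 = 10.7 μM.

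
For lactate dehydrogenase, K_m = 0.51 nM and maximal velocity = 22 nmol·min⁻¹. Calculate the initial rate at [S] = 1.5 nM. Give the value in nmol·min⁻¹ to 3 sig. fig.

16.4 nmol·min⁻¹

[S]/(Km+[S]) = 1.5/2.010 = 0.7463, the fractional saturation.
v = 0.7463 × Vmax = 0.7463 × 22 = 16.4 nmol·min⁻¹.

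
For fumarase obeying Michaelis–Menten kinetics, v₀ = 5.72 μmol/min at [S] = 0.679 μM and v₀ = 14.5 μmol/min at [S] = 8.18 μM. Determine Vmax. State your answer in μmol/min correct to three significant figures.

16.8 μmol/min

From v = Vmax[S]/(Km+[S]), each point gives Vmax = v(Km+[S])/[S].
Equating: 5.72(Km+0.679)/0.679 = 14.5(Km+8.18)/8.18.
8.424·Km + 5.72 = 1.773·Km + 14.5, so (8.424 − 1.773)·Km = 14.5 − 5.72.
Km = 8.780/6.652 = 1.32 μM; then Vmax = 5.72(1.32+0.679)/0.679 = 16.8 μmol/min.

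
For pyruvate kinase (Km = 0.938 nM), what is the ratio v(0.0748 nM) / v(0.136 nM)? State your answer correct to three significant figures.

0.583

Since Vmax cancels, v₂/v₁ = [S]₂(Km+[S]₁) / [S]₁(Km+[S]₂).
= 0.0748×(0.938+0.136) / (0.136×(0.938+0.0748)) = 0.08034/0.1377 = 0.583.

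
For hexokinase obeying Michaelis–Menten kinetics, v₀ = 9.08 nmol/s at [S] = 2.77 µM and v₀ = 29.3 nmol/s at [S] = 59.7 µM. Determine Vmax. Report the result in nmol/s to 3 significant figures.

From v = Vmax[S]/(Km+[S]), each point gives Vmax = v(Km+[S])/[S].
Equating: 9.08(Km+2.77)/2.77 = 29.3(Km+59.7)/59.7.
3.278·Km + 9.08 = 0.4908·Km + 29.3, so (3.278 − 0.4908)·Km = 29.3 − 9.08.
Km = 20.22/2.787 = 7.25 µM; then Vmax = 9.08(7.25+2.77)/2.77 = 32.9 nmol/s.

32.9 nmol/s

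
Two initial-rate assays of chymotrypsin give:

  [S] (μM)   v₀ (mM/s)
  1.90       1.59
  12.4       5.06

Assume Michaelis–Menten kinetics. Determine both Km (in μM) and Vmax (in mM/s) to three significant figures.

Km = 8.09 μM; Vmax = 8.36 mM/s

In reciprocal form, 1/v = (Km/Vmax)·(1/[S]) + 1/Vmax. The two points give (1/[S], 1/v) = (0.5263, 0.6289) and (0.08065, 0.1976).
Slope = (0.6289 − 0.1976)/(0.5263 − 0.08065) = 0.9678; intercept = 0.6289 − 0.9678×0.5263 = 0.1196.
Vmax = 1/intercept = 8.36 mM/s; Km = slope × Vmax = 0.9678 × 8.36 = 8.09 μM.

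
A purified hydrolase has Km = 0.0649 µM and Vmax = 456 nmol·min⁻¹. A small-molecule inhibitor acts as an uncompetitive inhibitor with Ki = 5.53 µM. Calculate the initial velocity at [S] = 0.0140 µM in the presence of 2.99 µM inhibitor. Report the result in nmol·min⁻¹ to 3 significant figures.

73.8 nmol·min⁻¹

With α = 1 + [I]/Ki = 1 + 2.99/5.53 = 1.541, the uncompetitive rate law is v = (Vmax/α)·[S] / (Km/α + [S]).
v = (456/1.541)×0.0140 / (0.0649/1.541 + 0.0140) = 4.144/0.05612 = 73.8 nmol·min⁻¹.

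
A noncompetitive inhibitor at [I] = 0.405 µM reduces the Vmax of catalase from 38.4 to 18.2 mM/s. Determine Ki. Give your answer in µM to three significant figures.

0.365 µM

Noncompetitive: Vmax,app = Vmax/α with α = 1 + [I]/Ki.
α = Vmax/Vmax,app = 38.4/18.2 = 2.110.
Since α = 1 + [I]/Ki, [I]/Ki = 2.110 − 1 = 1.110 and Ki = 0.405/1.110 = 0.365 µM.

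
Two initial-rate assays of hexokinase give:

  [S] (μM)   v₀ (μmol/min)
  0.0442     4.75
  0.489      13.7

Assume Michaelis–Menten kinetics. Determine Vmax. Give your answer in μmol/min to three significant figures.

16.9 μmol/min

In reciprocal form, 1/v = (Km/Vmax)·(1/[S]) + 1/Vmax. The two points give (1/[S], 1/v) = (22.62, 0.2105) and (2.045, 0.07299).
Slope = (0.2105 − 0.07299)/(22.62 − 2.045) = 0.006683; intercept = 0.2105 − 0.006683×22.62 = 0.05933.
Vmax = 1/intercept = 16.9 μmol/min; Km = slope × Vmax = 0.006683 × 16.9 = 0.113 μM.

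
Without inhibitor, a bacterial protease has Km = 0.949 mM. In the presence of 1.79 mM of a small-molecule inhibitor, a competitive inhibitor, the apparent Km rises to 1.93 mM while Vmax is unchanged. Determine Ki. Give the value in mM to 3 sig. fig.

1.73 mM

Competitive: Km,app = α·Km with α = 1 + [I]/Ki.
α = Km,app/Km = 1.93/0.949 = 2.034.
Ki = [I]/(α − 1) = 1.79/1.034 = 1.73 mM.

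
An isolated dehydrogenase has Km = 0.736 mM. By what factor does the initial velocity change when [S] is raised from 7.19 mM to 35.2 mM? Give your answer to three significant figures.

1.08

The fractional saturations are [S]/(Km+[S]) = 7.19/7.926 = 0.9071 and 35.2/35.94 = 0.9795.
v₂/v₁ is just their ratio: 0.9795/0.9071 = 1.08.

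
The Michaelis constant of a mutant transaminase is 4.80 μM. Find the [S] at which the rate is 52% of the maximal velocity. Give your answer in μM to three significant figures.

5.20 μM

v/Vmax = [S]/(Km+[S]) = 0.52, so [S] = Km·0.52/(1 − 0.52) = 4.80 × 1.083.
[S] = 5.20 μM.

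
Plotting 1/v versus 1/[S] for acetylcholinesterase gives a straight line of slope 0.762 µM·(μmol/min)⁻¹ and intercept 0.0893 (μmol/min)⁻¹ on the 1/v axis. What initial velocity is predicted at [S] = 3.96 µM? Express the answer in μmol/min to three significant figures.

The y-intercept is 1/Vmax, so Vmax = 1/0.0893 = 11.2 μmol/min.
The slope is Km/Vmax, so Km = 0.762 × 11.2 = 8.53 µM.
Then v = 11.2 × 3.96/(8.53 + 3.96) = 3.55 μmol/min.

3.55 μmol/min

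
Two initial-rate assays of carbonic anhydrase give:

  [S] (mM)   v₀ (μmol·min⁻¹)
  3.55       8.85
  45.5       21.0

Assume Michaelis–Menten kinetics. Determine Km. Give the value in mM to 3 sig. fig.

5.98 mM

In reciprocal form, 1/v = (Km/Vmax)·(1/[S]) + 1/Vmax. The two points give (1/[S], 1/v) = (0.2817, 0.1130) and (0.02198, 0.04762).
Slope = (0.1130 − 0.04762)/(0.2817 − 0.02198) = 0.2517; intercept = 0.1130 − 0.2517×0.2817 = 0.04209.
Vmax = 1/intercept = 23.8 μmol·min⁻¹; Km = slope × Vmax = 0.2517 × 23.8 = 5.98 mM.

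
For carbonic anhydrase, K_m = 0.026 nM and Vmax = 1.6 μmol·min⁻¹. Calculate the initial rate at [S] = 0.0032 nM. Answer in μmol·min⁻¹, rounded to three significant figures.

0.175 μmol·min⁻¹

[S]/(Km+[S]) = 0.0032/0.02920 = 0.1096, the fractional saturation.
v = 0.1096 × Vmax = 0.1096 × 1.6 = 0.175 μmol·min⁻¹.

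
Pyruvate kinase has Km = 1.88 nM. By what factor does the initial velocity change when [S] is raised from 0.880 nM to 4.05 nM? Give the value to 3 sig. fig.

Since Vmax cancels, v₂/v₁ = [S]₂(Km+[S]₁) / [S]₁(Km+[S]₂).
= 4.05×(1.88+0.880) / (0.880×(1.88+4.05)) = 11.18/5.218 = 2.14.

2.14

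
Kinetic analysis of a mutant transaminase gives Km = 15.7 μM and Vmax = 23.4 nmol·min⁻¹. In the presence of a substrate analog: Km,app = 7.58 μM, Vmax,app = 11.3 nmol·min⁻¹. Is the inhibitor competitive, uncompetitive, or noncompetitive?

Both Km and Vmax decrease by the same factor (~2.07-fold) — characteristic of uncompetitive inhibition.

uncompetitive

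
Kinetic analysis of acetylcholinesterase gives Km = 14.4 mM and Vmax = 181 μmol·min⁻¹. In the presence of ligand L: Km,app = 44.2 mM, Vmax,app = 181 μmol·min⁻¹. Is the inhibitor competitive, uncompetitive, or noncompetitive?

Km increases (14.4 → 44.2 mM) while Vmax is unchanged — the hallmark of competitive inhibition.

competitive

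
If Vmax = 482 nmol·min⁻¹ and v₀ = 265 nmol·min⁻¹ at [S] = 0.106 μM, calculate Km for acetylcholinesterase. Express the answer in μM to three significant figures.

v/Vmax = 265/482 = 0.5498 = [S]/(Km+[S]).
So Km + [S] = [S]/0.5498 = 0.1928 μM, giving Km = 0.1928 − 0.106 = 0.0868 μM.

0.0868 μM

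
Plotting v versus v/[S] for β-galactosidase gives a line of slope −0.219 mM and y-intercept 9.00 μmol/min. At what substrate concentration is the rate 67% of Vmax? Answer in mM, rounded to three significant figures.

0.445 mM

The Eadie–Hofstee slope gives Km = 0.219 mM (slope = −Km).
v/Vmax = [S]/(Km+[S]) = 0.67 ⇒ [S] = Km·0.67/(1−0.67) = 0.219 × 2.030 = 0.445 mM.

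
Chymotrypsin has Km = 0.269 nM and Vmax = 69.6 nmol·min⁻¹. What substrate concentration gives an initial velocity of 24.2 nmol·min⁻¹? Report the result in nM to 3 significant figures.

0.143 nM

The required fractional saturation is v/Vmax = 24.2/69.6 = 0.3477.
Then [S]/(Km+[S]) = 0.3477 ⇒ [S] = 0.269 × 0.3477/(1 − 0.3477) = 0.143 nM.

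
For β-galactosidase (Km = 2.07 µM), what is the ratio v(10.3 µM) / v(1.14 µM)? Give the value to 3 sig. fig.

2.34

Since Vmax cancels, v₂/v₁ = [S]₂(Km+[S]₁) / [S]₁(Km+[S]₂).
= 10.3×(2.07+1.14) / (1.14×(2.07+10.3)) = 33.06/14.10 = 2.34.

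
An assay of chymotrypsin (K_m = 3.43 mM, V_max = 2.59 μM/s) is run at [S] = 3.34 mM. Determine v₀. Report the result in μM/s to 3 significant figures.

v = Vmax·[S]/(Km + [S]) = 2.59 × 3.34 / (3.43 + 3.34)
  = 8.651 / 6.770 = 1.28 μM/s.

1.28 μM/s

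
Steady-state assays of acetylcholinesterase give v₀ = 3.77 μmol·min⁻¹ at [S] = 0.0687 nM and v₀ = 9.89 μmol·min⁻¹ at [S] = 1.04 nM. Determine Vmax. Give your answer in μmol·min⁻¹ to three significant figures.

From v = Vmax[S]/(Km+[S]), each point gives Vmax = v(Km+[S])/[S].
Equating: 3.77(Km+0.0687)/0.0687 = 9.89(Km+1.04)/1.04.
54.88·Km + 3.77 = 9.510·Km + 9.89, so (54.88 − 9.510)·Km = 9.89 − 3.77.
Km = 6.120/45.37 = 0.135 nM; then Vmax = 3.77(0.135+0.0687)/0.0687 = 11.2 μmol·min⁻¹.

11.2 μmol·min⁻¹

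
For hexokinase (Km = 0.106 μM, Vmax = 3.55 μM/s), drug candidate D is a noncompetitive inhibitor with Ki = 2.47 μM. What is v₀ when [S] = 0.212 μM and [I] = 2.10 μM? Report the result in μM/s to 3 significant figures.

1.28 μM/s

α = 1 + [I]/Ki = 1 + 2.10/2.47 = 1.850.
For a noncompetitive inhibitor, Vmax is reduced to Vmax/α while Km is unchanged: Km,app = 0.106 μM, Vmax,app = 1.92 μM/s.
v = Vmax,app·[S]/(Km,app + [S]) = 1.92 × 0.212/(0.106 + 0.212) = 1.28 μM/s.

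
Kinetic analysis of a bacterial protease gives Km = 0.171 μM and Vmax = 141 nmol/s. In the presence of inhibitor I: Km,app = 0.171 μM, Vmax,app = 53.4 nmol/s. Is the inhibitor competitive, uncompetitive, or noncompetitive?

noncompetitive

Vmax decreases (141 → 53.4 nmol/s) while Km is unchanged — pure noncompetitive inhibition.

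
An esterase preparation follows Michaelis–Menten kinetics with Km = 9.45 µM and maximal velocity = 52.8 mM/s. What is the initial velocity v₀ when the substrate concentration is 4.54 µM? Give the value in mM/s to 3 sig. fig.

17.1 mM/s

v = Vmax·[S]/(Km + [S]) = 52.8 × 4.54 / (9.45 + 4.54)
  = 239.7 / 13.99 = 17.1 mM/s.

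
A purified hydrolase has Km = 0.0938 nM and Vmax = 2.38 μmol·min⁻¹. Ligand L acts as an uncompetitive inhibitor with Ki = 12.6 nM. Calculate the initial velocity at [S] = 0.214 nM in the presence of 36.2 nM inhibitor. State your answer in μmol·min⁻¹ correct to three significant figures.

With α = 1 + [I]/Ki = 1 + 36.2/12.6 = 3.873, the uncompetitive rate law is v = (Vmax/α)·[S] / (Km/α + [S]).
v = (2.38/3.873)×0.214 / (0.0938/3.873 + 0.214) = 0.1315/0.2382 = 0.552 μmol·min⁻¹.

0.552 μmol·min⁻¹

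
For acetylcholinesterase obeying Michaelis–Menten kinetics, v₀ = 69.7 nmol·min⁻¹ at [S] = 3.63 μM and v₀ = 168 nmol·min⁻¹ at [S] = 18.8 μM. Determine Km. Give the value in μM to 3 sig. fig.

9.58 μM

In reciprocal form, 1/v = (Km/Vmax)·(1/[S]) + 1/Vmax. The two points give (1/[S], 1/v) = (0.2755, 0.01435) and (0.05319, 0.005952).
Slope = (0.01435 − 0.005952)/(0.2755 − 0.05319) = 0.03777; intercept = 0.01435 − 0.03777×0.2755 = 0.003944.
Vmax = 1/intercept = 254 nmol·min⁻¹; Km = slope × Vmax = 0.03777 × 254 = 9.58 μM.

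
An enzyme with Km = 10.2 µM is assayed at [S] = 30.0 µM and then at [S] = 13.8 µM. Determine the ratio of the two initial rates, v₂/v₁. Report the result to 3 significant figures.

0.771

The fractional saturations are [S]/(Km+[S]) = 30.0/40.20 = 0.7463 and 13.8/24.00 = 0.5750.
v₂/v₁ is just their ratio: 0.5750/0.7463 = 0.771.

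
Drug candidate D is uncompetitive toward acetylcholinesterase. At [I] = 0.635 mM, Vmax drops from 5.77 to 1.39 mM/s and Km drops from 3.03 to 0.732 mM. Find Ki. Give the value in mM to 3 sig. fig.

0.202 mM

Uncompetitive: Vmax,app = Vmax/α (and Km,app = Km/α) with α = 1 + [I]/Ki.
α = Vmax/Vmax,app = 5.77/1.39 = 4.151.
Since α = 1 + [I]/Ki, [I]/Ki = 4.151 − 1 = 3.151 and Ki = 0.635/3.151 = 0.202 mM.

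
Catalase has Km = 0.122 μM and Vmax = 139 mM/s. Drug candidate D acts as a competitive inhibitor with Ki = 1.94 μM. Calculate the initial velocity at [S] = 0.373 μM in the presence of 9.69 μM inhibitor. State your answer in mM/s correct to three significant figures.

46.9 mM/s

α = 1 + [I]/Ki = 1 + 9.69/1.94 = 5.995.
For a competitive inhibitor, Vmax is unchanged and the apparent Km becomes α·Km: Km,app = 0.731 μM, Vmax,app = 139 mM/s.
v = Vmax,app·[S]/(Km,app + [S]) = 139 × 0.373/(0.731 + 0.373) = 46.9 mM/s.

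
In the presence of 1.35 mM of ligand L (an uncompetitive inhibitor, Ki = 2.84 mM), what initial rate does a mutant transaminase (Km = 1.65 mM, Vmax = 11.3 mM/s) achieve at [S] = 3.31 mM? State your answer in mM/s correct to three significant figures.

5.72 mM/s

α = 1 + [I]/Ki = 1 + 1.35/2.84 = 1.475.
For an uncompetitive inhibitor, both parameters are divided by α, giving Vmax/α and Km/α: Km,app = 1.12 mM, Vmax,app = 7.66 mM/s.
v = Vmax,app·[S]/(Km,app + [S]) = 7.66 × 3.31/(1.12 + 3.31) = 5.72 mM/s.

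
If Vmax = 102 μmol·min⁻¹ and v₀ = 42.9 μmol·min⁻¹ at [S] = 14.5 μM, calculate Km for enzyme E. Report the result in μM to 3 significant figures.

v/Vmax = 42.9/102 = 0.4206 = [S]/(Km+[S]).
So Km + [S] = [S]/0.4206 = 34.48 μM, giving Km = 34.48 − 14.5 = 20.0 μM.

20.0 μM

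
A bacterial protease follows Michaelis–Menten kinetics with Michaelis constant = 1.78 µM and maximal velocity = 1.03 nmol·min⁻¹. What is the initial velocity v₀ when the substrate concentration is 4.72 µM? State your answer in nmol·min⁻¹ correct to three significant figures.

[S]/(Km+[S]) = 4.72/6.500 = 0.7262, the fractional saturation.
v = 0.7262 × Vmax = 0.7262 × 1.03 = 0.748 nmol·min⁻¹.

0.748 nmol·min⁻¹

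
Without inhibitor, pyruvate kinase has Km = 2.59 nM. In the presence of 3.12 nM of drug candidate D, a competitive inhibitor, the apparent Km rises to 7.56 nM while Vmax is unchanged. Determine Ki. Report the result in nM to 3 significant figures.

Competitive: Km,app = α·Km with α = 1 + [I]/Ki.
α = Km,app/Km = 7.56/2.59 = 2.919.
Ki = [I]/(α − 1) = 3.12/1.919 = 1.63 nM.

1.63 nM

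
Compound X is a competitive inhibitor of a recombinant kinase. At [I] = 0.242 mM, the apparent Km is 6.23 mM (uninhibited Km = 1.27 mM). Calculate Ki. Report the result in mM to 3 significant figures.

0.0620 mM

Competitive: Km,app = α·Km with α = 1 + [I]/Ki.
α = Km,app/Km = 6.23/1.27 = 4.906.
Ki = [I]/(α − 1) = 0.242/3.906 = 0.0620 mM.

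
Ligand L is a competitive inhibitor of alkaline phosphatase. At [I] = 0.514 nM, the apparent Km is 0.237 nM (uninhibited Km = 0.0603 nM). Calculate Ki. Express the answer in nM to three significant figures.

0.175 nM

Competitive: Km,app = α·Km with α = 1 + [I]/Ki.
α = Km,app/Km = 0.237/0.0603 = 3.930.
Ki = [I]/(α − 1) = 0.514/2.930 = 0.175 nM.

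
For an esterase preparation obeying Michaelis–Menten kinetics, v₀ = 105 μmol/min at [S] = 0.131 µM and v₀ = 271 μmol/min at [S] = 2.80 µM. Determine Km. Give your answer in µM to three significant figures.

0.236 µM

In reciprocal form, 1/v = (Km/Vmax)·(1/[S]) + 1/Vmax. The two points give (1/[S], 1/v) = (7.634, 0.009524) and (0.3571, 0.003690).
Slope = (0.009524 − 0.003690)/(7.634 − 0.3571) = 0.0008017; intercept = 0.009524 − 0.0008017×7.634 = 0.003404.
Vmax = 1/intercept = 294 μmol/min; Km = slope × Vmax = 0.0008017 × 294 = 0.236 µM.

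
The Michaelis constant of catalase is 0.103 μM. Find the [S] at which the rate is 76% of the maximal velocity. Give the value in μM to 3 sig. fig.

0.326 μM

v/Vmax = [S]/(Km+[S]) = 0.76, so [S] = Km·0.76/(1 − 0.76) = 0.103 × 3.167.
[S] = 0.326 μM.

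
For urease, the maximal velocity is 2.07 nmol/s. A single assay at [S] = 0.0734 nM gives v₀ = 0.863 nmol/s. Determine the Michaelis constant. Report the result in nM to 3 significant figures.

From v = Vmax[S]/(Km+[S]), Km = [S](Vmax − v)/v.
Km = 0.0734 × (2.07 − 0.863) / 0.863 = 0.08859/0.863 = 0.103 nM.

0.103 nM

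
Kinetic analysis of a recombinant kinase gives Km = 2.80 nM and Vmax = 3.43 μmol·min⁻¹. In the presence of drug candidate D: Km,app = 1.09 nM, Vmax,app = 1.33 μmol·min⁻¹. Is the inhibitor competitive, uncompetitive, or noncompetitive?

uncompetitive

Both Km and Vmax decrease by the same factor (~2.57-fold) — characteristic of uncompetitive inhibition.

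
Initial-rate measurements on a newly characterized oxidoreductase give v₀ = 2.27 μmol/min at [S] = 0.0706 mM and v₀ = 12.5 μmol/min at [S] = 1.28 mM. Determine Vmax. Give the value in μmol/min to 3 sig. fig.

From v = Vmax[S]/(Km+[S]), each point gives Vmax = v(Km+[S])/[S].
Equating: 2.27(Km+0.0706)/0.0706 = 12.5(Km+1.28)/1.28.
32.15·Km + 2.27 = 9.766·Km + 12.5, so (32.15 − 9.766)·Km = 12.5 − 2.27.
Km = 10.23/22.39 = 0.457 mM; then Vmax = 2.27(0.457+0.0706)/0.0706 = 17.0 μmol/min.

17.0 μmol/min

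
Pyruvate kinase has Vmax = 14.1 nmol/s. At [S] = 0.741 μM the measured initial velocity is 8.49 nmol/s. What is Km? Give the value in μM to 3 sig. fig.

0.490 μM

v/Vmax = 8.49/14.1 = 0.6021 = [S]/(Km+[S]).
So Km + [S] = [S]/0.6021 = 1.231 μM, giving Km = 1.231 − 0.741 = 0.490 μM.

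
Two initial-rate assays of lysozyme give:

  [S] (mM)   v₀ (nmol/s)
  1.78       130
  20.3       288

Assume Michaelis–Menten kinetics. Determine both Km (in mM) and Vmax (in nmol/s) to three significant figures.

Km = 2.68 mM; Vmax = 326 nmol/s

In reciprocal form, 1/v = (Km/Vmax)·(1/[S]) + 1/Vmax. The two points give (1/[S], 1/v) = (0.5618, 0.007692) and (0.04926, 0.003472).
Slope = (0.007692 − 0.003472)/(0.5618 − 0.04926) = 0.008234; intercept = 0.007692 − 0.008234×0.5618 = 0.003067.
Vmax = 1/intercept = 326 nmol/s; Km = slope × Vmax = 0.008234 × 326 = 2.68 mM.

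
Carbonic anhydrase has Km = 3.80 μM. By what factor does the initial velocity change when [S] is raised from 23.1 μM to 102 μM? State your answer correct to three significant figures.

Since Vmax cancels, v₂/v₁ = [S]₂(Km+[S]₁) / [S]₁(Km+[S]₂).
= 102×(3.80+23.1) / (23.1×(3.80+102)) = 2744/2444 = 1.12.

1.12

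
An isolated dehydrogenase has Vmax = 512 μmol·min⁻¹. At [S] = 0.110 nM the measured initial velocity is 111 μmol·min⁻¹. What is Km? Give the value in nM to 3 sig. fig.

0.397 nM

From v = Vmax[S]/(Km+[S]), Km = [S](Vmax − v)/v.
Km = 0.110 × (512 − 111) / 111 = 44.11/111 = 0.397 nM.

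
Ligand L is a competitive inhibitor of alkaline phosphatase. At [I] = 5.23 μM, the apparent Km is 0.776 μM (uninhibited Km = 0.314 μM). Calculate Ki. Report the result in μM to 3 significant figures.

3.55 μM

Competitive: Km,app = α·Km with α = 1 + [I]/Ki.
α = Km,app/Km = 0.776/0.314 = 2.471.
Since α = 1 + [I]/Ki, [I]/Ki = 2.471 − 1 = 1.471 and Ki = 5.23/1.471 = 3.55 μM.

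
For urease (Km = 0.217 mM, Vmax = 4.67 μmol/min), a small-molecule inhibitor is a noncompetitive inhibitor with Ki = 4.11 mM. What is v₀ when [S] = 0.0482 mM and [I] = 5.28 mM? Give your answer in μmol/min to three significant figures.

0.372 μmol/min

With α = 1 + [I]/Ki = 1 + 5.28/4.11 = 2.285, the noncompetitive rate law is v = (Vmax/α)·[S] / (Km + [S]).
v = (4.67/2.285)×0.0482 / (0.217 + 0.0482) = 0.09852/0.2652 = 0.372 μmol/min.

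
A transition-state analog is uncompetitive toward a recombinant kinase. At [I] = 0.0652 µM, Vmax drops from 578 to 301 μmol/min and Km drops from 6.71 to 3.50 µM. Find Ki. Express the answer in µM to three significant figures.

Uncompetitive: Vmax,app = Vmax/α (and Km,app = Km/α) with α = 1 + [I]/Ki.
α = Vmax/Vmax,app = 578/301 = 1.920.
Ki = [I]/(α − 1) = 0.0652/0.9203 = 0.0708 µM.

0.0708 µM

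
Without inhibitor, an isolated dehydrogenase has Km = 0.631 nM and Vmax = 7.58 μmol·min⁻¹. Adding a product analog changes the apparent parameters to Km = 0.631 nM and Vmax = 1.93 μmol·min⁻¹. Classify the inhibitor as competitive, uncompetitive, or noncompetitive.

noncompetitive

Vmax decreases (7.58 → 1.93 μmol·min⁻¹) while Km is unchanged — pure noncompetitive inhibition.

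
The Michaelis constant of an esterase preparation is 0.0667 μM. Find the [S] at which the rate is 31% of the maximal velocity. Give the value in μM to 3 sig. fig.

v/Vmax = [S]/(Km+[S]) = 0.31, so [S] = Km·0.31/(1 − 0.31) = 0.0667 × 0.4493.
[S] = 0.0300 μM.

0.0300 μM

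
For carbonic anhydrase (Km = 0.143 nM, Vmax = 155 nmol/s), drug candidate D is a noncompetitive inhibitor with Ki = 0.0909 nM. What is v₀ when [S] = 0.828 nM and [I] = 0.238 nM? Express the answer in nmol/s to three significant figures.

With α = 1 + [I]/Ki = 1 + 0.238/0.0909 = 3.618, the noncompetitive rate law is v = (Vmax/α)·[S] / (Km + [S]).
v = (155/3.618)×0.828 / (0.143 + 0.828) = 35.47/0.9710 = 36.5 nmol/s.

36.5 nmol/s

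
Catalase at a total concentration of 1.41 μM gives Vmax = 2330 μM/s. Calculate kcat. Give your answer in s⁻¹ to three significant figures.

kcat = Vmax/[E]total = 2330 μM/s / 1.41 μM = 1650 s⁻¹.

1650 s⁻¹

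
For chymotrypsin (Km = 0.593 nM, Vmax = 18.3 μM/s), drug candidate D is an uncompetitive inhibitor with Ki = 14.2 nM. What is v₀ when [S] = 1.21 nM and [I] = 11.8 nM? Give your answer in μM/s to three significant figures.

α = 1 + [I]/Ki = 1 + 11.8/14.2 = 1.831.
For an uncompetitive inhibitor, both parameters are divided by α, giving Vmax/α and Km/α: Km,app = 0.324 nM, Vmax,app = 9.99 μM/s.
v = Vmax,app·[S]/(Km,app + [S]) = 9.99 × 1.21/(0.324 + 1.21) = 7.88 μM/s.

7.88 μM/s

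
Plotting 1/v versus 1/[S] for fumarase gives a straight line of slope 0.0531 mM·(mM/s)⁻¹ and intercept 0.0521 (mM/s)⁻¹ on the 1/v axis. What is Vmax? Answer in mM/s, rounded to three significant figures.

The y-intercept of a Lineweaver–Burk plot equals 1/Vmax, so Vmax = 1/0.0521 = 19.2 mM/s.

19.2 mM/s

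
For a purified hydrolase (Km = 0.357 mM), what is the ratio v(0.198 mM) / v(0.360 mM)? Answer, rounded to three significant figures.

0.711

Since Vmax cancels, v₂/v₁ = [S]₂(Km+[S]₁) / [S]₁(Km+[S]₂).
= 0.198×(0.357+0.360) / (0.360×(0.357+0.198)) = 0.1420/0.1998 = 0.711.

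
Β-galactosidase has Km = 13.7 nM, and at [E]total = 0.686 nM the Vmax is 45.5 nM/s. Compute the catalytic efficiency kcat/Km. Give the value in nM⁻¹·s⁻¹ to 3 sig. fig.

4.84 nM⁻¹·s⁻¹

kcat = Vmax/[E]total = 45.5/0.686 = 66.3 s⁻¹.
kcat/Km = 66.3/13.7 = 4.84 nM⁻¹·s⁻¹.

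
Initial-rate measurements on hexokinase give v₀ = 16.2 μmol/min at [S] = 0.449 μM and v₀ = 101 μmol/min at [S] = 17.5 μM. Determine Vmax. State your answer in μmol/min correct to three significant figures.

117 μmol/min

In reciprocal form, 1/v = (Km/Vmax)·(1/[S]) + 1/Vmax. The two points give (1/[S], 1/v) = (2.227, 0.06173) and (0.05714, 0.009901).
Slope = (0.06173 − 0.009901)/(2.227 − 0.05714) = 0.02388; intercept = 0.06173 − 0.02388×2.227 = 0.008536.
Vmax = 1/intercept = 117 μmol/min; Km = slope × Vmax = 0.02388 × 117 = 2.80 μM.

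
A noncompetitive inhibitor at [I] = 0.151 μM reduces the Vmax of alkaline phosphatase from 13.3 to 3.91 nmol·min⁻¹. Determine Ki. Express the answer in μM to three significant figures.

Noncompetitive: Vmax,app = Vmax/α with α = 1 + [I]/Ki.
α = Vmax/Vmax,app = 13.3/3.91 = 3.402.
Since α = 1 + [I]/Ki, [I]/Ki = 3.402 − 1 = 2.402 and Ki = 0.151/2.402 = 0.0629 μM.

0.0629 μM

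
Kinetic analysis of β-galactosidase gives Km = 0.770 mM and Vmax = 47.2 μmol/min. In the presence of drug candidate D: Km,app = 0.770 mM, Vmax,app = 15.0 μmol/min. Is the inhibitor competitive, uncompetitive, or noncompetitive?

noncompetitive

Vmax decreases (47.2 → 15.0 μmol/min) while Km is unchanged — pure noncompetitive inhibition.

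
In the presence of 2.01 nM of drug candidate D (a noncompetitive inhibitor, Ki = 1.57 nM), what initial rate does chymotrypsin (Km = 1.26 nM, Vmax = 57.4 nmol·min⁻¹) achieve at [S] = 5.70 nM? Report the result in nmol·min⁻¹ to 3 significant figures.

20.6 nmol·min⁻¹

α = 1 + [I]/Ki = 1 + 2.01/1.57 = 2.280.
For a noncompetitive inhibitor, Vmax is reduced to Vmax/α while Km is unchanged: Km,app = 1.26 nM, Vmax,app = 25.2 nmol·min⁻¹.
v = Vmax,app·[S]/(Km,app + [S]) = 25.2 × 5.70/(1.26 + 5.70) = 20.6 nmol·min⁻¹.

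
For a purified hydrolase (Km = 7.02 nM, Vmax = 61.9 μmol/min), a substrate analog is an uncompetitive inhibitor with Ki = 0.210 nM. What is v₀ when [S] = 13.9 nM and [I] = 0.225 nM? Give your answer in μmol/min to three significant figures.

α = 1 + [I]/Ki = 1 + 0.225/0.210 = 2.071.
For an uncompetitive inhibitor, both parameters are divided by α, giving Vmax/α and Km/α: Km,app = 3.39 nM, Vmax,app = 29.9 μmol/min.
v = Vmax,app·[S]/(Km,app + [S]) = 29.9 × 13.9/(3.39 + 13.9) = 24.0 μmol/min.

24.0 μmol/min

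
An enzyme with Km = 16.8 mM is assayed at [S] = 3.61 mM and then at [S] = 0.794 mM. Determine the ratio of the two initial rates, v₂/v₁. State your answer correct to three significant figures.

Since Vmax cancels, v₂/v₁ = [S]₂(Km+[S]₁) / [S]₁(Km+[S]₂).
= 0.794×(16.8+3.61) / (3.61×(16.8+0.794)) = 16.21/63.51 = 0.255.

0.255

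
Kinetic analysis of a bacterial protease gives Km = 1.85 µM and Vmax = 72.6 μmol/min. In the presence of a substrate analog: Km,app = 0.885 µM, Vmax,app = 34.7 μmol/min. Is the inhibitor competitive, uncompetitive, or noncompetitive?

Both Km and Vmax decrease by the same factor (~2.09-fold) — characteristic of uncompetitive inhibition.

uncompetitive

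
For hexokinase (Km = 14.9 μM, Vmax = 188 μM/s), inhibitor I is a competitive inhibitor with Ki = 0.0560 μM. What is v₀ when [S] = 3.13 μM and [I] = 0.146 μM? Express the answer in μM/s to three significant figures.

α = 1 + [I]/Ki = 1 + 0.146/0.0560 = 3.607.
For a competitive inhibitor, Vmax is unchanged and the apparent Km becomes α·Km: Km,app = 53.7 μM, Vmax,app = 188 μM/s.
v = Vmax,app·[S]/(Km,app + [S]) = 188 × 3.13/(53.7 + 3.13) = 10.3 μM/s.

10.3 μM/s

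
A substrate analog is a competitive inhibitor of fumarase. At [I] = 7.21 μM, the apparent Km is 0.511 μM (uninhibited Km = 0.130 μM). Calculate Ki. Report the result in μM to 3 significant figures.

Competitive: Km,app = α·Km with α = 1 + [I]/Ki.
α = Km,app/Km = 0.511/0.130 = 3.931.
Ki = [I]/(α − 1) = 7.21/2.931 = 2.46 μM.

2.46 μM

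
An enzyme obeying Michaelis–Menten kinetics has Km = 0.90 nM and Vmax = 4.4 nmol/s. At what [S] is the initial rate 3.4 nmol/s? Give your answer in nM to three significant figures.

3.06 nM

Rearranging v = Vmax[S]/(Km+[S]) gives [S] = Km·v/(Vmax − v).
[S] = 0.90 × 3.4 / (4.4 − 3.4) = 3.060/1.000 = 3.06 nM.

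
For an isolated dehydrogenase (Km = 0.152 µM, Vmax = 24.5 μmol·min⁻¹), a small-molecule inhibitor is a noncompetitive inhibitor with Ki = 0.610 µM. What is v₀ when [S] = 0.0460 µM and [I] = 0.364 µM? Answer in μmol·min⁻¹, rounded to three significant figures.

3.56 μmol·min⁻¹

With α = 1 + [I]/Ki = 1 + 0.364/0.610 = 1.597, the noncompetitive rate law is v = (Vmax/α)·[S] / (Km + [S]).
v = (24.5/1.597)×0.0460 / (0.152 + 0.0460) = 0.7058/0.1980 = 3.56 μmol·min⁻¹.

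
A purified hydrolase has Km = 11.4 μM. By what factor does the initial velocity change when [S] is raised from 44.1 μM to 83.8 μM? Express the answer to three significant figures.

1.11

The fractional saturations are [S]/(Km+[S]) = 44.1/55.50 = 0.7946 and 83.8/95.20 = 0.8803.
v₂/v₁ is just their ratio: 0.8803/0.7946 = 1.11.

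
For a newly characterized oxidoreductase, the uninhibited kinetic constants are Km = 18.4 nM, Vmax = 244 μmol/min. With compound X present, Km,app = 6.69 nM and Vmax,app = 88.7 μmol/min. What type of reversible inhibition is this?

Both Km and Vmax decrease by the same factor (~2.75-fold) — characteristic of uncompetitive inhibition.

uncompetitive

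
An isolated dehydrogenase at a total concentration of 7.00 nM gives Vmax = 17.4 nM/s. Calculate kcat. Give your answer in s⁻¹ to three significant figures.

2.49 s⁻¹

kcat = Vmax/[E]total = 17.4 nM/s / 7.00 nM = 2.49 s⁻¹.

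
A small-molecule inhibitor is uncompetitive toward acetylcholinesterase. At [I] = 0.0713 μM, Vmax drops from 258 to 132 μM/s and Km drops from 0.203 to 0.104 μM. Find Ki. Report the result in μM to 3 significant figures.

0.0747 μM

Uncompetitive: Vmax,app = Vmax/α (and Km,app = Km/α) with α = 1 + [I]/Ki.
α = Vmax/Vmax,app = 258/132 = 1.955.
Since α = 1 + [I]/Ki, [I]/Ki = 1.955 − 1 = 0.9545 and Ki = 0.0713/0.9545 = 0.0747 μM.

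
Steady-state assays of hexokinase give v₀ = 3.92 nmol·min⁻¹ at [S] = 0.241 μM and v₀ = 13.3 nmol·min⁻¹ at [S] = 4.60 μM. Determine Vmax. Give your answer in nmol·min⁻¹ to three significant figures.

15.3 nmol·min⁻¹

In reciprocal form, 1/v = (Km/Vmax)·(1/[S]) + 1/Vmax. The two points give (1/[S], 1/v) = (4.149, 0.2551) and (0.2174, 0.07519).
Slope = (0.2551 − 0.07519)/(4.149 − 0.2174) = 0.04576; intercept = 0.2551 − 0.04576×4.149 = 0.06524.
Vmax = 1/intercept = 15.3 nmol·min⁻¹; Km = slope × Vmax = 0.04576 × 15.3 = 0.701 μM.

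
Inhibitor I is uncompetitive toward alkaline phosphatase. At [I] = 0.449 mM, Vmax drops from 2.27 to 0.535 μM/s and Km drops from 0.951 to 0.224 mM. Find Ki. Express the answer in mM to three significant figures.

Uncompetitive: Vmax,app = Vmax/α (and Km,app = Km/α) with α = 1 + [I]/Ki.
α = Vmax/Vmax,app = 2.27/0.535 = 4.243.
Ki = [I]/(α − 1) = 0.449/3.243 = 0.138 mM.

0.138 mM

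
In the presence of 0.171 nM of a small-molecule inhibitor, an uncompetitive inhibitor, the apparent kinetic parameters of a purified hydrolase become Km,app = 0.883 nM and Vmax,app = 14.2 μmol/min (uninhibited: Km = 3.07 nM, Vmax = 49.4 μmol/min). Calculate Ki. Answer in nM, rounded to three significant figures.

0.0690 nM

Uncompetitive: Vmax,app = Vmax/α (and Km,app = Km/α) with α = 1 + [I]/Ki.
α = Vmax/Vmax,app = 49.4/14.2 = 3.479.
Ki = [I]/(α − 1) = 0.171/2.479 = 0.0690 nM.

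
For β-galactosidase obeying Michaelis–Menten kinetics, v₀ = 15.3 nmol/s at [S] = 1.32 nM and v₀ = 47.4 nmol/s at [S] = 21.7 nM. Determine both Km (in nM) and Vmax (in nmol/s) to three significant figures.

From v = Vmax[S]/(Km+[S]), each point gives Vmax = v(Km+[S])/[S].
Equating: 15.3(Km+1.32)/1.32 = 47.4(Km+21.7)/21.7.
11.59·Km + 15.3 = 2.184·Km + 47.4, so (11.59 − 2.184)·Km = 47.4 − 15.3.
Km = 32.10/9.407 = 3.41 nM; then Vmax = 15.3(3.41+1.32)/1.32 = 54.9 nmol/s.

Km = 3.41 nM; Vmax = 54.9 nmol/s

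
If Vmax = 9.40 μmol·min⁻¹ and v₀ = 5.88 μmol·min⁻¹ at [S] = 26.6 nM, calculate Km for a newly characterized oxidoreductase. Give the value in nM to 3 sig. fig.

From v = Vmax[S]/(Km+[S]), Km = [S](Vmax − v)/v.
Km = 26.6 × (9.40 − 5.88) / 5.88 = 93.63/5.88 = 15.9 nM.

15.9 nM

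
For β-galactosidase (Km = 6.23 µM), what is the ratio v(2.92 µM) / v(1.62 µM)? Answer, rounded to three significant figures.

1.55

The fractional saturations are [S]/(Km+[S]) = 1.62/7.850 = 0.2064 and 2.92/9.150 = 0.3191.
v₂/v₁ is just their ratio: 0.3191/0.2064 = 1.55.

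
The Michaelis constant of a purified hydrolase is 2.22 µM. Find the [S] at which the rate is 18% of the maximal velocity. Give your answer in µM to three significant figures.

0.487 µM

v/Vmax = [S]/(Km+[S]) = 0.18, so [S] = Km·0.18/(1 − 0.18) = 2.22 × 0.2195.
[S] = 0.487 µM.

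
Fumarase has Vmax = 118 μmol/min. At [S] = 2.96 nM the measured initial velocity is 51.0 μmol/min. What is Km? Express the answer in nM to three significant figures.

3.89 nM

v/Vmax = 51.0/118 = 0.4322 = [S]/(Km+[S]).
So Km + [S] = [S]/0.4322 = 6.849 nM, giving Km = 6.849 − 2.96 = 3.89 nM.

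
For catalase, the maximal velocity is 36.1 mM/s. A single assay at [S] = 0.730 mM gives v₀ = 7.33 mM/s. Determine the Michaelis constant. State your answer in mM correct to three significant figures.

From v = Vmax[S]/(Km+[S]), Km = [S](Vmax − v)/v.
Km = 0.730 × (36.1 − 7.33) / 7.33 = 21.00/7.33 = 2.87 mM.

2.87 mM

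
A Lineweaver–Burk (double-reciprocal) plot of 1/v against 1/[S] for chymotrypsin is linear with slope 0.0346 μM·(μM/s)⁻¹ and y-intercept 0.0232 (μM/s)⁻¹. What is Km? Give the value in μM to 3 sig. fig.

y-intercept = 1/Vmax ⇒ Vmax = 43.1 μM/s; slope = Km/Vmax ⇒ Km = slope × Vmax.
Km = 0.0346 × 43.1 = 1.49 μM.

1.49 μM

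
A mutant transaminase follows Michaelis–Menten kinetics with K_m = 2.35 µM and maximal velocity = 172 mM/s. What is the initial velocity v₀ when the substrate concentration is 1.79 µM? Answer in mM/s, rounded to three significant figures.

v = Vmax·[S]/(Km + [S]) = 172 × 1.79 / (2.35 + 1.79)
  = 307.9 / 4.140 = 74.4 mM/s.

74.4 mM/s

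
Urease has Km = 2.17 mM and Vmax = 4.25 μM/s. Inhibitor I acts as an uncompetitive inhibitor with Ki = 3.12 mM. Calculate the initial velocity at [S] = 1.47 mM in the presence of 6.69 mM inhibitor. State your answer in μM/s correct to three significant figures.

α = 1 + [I]/Ki = 1 + 6.69/3.12 = 3.144.
For an uncompetitive inhibitor, both parameters are divided by α, giving Vmax/α and Km/α: Km,app = 0.690 mM, Vmax,app = 1.35 μM/s.
v = Vmax,app·[S]/(Km,app + [S]) = 1.35 × 1.47/(0.690 + 1.47) = 0.920 μM/s.

0.920 μM/s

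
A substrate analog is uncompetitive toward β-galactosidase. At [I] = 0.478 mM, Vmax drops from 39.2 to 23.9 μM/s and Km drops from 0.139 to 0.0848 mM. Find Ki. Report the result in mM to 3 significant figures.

Uncompetitive: Vmax,app = Vmax/α (and Km,app = Km/α) with α = 1 + [I]/Ki.
α = Vmax/Vmax,app = 39.2/23.9 = 1.640.
Ki = [I]/(α − 1) = 0.478/0.6402 = 0.747 mM.

0.747 mM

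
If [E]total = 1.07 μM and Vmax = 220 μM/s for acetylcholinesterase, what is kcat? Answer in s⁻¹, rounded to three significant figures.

206 s⁻¹

kcat = Vmax/[E]total = 220 μM/s / 1.07 μM = 206 s⁻¹.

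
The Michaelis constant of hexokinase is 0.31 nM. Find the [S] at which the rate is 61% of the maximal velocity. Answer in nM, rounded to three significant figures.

v/Vmax = [S]/(Km+[S]) = 0.61, so [S] = Km·0.61/(1 − 0.61) = 0.31 × 1.564.
[S] = 0.485 nM.

0.485 nM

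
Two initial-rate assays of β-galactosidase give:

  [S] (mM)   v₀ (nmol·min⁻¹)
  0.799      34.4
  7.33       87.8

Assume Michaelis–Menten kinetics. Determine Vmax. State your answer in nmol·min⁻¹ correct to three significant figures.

In reciprocal form, 1/v = (Km/Vmax)·(1/[S]) + 1/Vmax. The two points give (1/[S], 1/v) = (1.252, 0.02907) and (0.1364, 0.01139).
Slope = (0.02907 − 0.01139)/(1.252 − 0.1364) = 0.01585; intercept = 0.02907 − 0.01585×1.252 = 0.009227.
Vmax = 1/intercept = 108 nmol·min⁻¹; Km = slope × Vmax = 0.01585 × 108 = 1.72 mM.

108 nmol·min⁻¹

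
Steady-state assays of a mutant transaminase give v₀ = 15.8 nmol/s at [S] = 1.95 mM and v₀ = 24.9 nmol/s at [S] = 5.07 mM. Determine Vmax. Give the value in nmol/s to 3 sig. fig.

In reciprocal form, 1/v = (Km/Vmax)·(1/[S]) + 1/Vmax. The two points give (1/[S], 1/v) = (0.5128, 0.06329) and (0.1972, 0.04016).
Slope = (0.06329 − 0.04016)/(0.5128 − 0.1972) = 0.07329; intercept = 0.06329 − 0.07329×0.5128 = 0.02570.
Vmax = 1/intercept = 38.9 nmol/s; Km = slope × Vmax = 0.07329 × 38.9 = 2.85 mM.

38.9 nmol/s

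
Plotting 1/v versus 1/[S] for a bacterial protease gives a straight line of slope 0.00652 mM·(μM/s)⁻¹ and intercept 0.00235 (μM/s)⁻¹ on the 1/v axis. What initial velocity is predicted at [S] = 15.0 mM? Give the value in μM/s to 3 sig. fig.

The y-intercept is 1/Vmax, so Vmax = 1/0.00235 = 426 μM/s.
The slope is Km/Vmax, so Km = 0.00652 × 426 = 2.77 mM.
Then v = 426 × 15.0/(2.77 + 15.0) = 359 μM/s.

359 μM/s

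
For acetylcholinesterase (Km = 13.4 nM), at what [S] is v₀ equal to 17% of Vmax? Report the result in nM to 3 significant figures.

v/Vmax = [S]/(Km+[S]) = 0.17, so [S] = Km·0.17/(1 − 0.17) = 13.4 × 0.2048.
[S] = 2.74 nM.

2.74 nM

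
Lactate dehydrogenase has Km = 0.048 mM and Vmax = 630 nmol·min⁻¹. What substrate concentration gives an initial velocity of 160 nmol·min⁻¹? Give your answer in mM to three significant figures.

0.0163 mM

The required fractional saturation is v/Vmax = 160/630 = 0.2540.
Then [S]/(Km+[S]) = 0.2540 ⇒ [S] = 0.048 × 0.2540/(1 − 0.2540) = 0.0163 mM.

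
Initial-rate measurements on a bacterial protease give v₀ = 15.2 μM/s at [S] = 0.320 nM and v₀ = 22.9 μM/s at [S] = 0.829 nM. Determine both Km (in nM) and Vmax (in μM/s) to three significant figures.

From v = Vmax[S]/(Km+[S]), each point gives Vmax = v(Km+[S])/[S].
Equating: 15.2(Km+0.320)/0.320 = 22.9(Km+0.829)/0.829.
47.50·Km + 15.2 = 27.62·Km + 22.9, so (47.50 − 27.62)·Km = 22.9 − 15.2.
Km = 7.700/19.88 = 0.387 nM; then Vmax = 15.2(0.387+0.320)/0.320 = 33.6 μM/s.

Km = 0.387 nM; Vmax = 33.6 μM/s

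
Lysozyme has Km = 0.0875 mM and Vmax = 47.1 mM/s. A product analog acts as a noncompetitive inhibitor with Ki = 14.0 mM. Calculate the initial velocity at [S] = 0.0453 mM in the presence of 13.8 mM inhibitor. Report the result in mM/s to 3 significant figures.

8.09 mM/s

With α = 1 + [I]/Ki = 1 + 13.8/14.0 = 1.986, the noncompetitive rate law is v = (Vmax/α)·[S] / (Km + [S]).
v = (47.1/1.986)×0.0453 / (0.0875 + 0.0453) = 1.074/0.1328 = 8.09 mM/s.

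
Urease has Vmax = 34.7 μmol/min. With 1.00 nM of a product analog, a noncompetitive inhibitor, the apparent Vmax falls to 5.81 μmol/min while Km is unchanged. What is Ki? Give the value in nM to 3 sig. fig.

0.201 nM

Noncompetitive: Vmax,app = Vmax/α with α = 1 + [I]/Ki.
α = Vmax/Vmax,app = 34.7/5.81 = 5.972.
Ki = [I]/(α − 1) = 1.00/4.972 = 0.201 nM.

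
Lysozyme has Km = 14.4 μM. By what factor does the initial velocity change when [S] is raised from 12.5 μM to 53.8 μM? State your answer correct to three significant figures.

The fractional saturations are [S]/(Km+[S]) = 12.5/26.90 = 0.4647 and 53.8/68.20 = 0.7889.
v₂/v₁ is just their ratio: 0.7889/0.4647 = 1.70.

1.70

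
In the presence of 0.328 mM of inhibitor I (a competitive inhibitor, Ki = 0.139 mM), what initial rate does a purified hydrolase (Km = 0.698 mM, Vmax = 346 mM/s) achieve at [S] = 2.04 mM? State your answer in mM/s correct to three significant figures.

With α = 1 + [I]/Ki = 1 + 0.328/0.139 = 3.360, the competitive rate law is v = Vmax[S] / (αKm + [S]).
v = 346×2.04 / (3.360×0.698 + 2.04) = 705.8/4.385 = 161 mM/s.

161 mM/s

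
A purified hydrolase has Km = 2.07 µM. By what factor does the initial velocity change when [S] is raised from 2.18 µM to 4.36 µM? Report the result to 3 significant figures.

1.32

Since Vmax cancels, v₂/v₁ = [S]₂(Km+[S]₁) / [S]₁(Km+[S]₂).
= 4.36×(2.07+2.18) / (2.18×(2.07+4.36)) = 18.53/14.02 = 1.32.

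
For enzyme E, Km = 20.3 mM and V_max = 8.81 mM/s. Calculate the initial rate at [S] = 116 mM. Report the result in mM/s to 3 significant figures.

v = Vmax·[S]/(Km + [S]) = 8.81 × 116 / (20.3 + 116)
  = 1022 / 136.3 = 7.50 mM/s.

7.50 mM/s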